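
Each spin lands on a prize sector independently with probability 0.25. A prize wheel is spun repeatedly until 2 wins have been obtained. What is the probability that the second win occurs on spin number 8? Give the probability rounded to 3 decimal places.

Y = trial on which the second success occurs; negative binomial, r=2, p=0.25.
P(Y=8) = C(7,1) · p^2 · (1−p)^6
= 7 · 0.0625 · 0.17798 = 0.07787

0.078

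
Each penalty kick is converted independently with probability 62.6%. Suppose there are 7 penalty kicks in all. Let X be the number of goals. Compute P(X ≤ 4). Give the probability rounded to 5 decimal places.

0.52240

X ~ Binomial(7, 0.626); P(X ≤ 4) = Σ C(7,k) p^k (1−p)^(7−k) over k:
  k=0: C(7,0)·0.626^0·0.374^7 = 0.0010235
  k=1: C(7,1)·0.626^1·0.374^6 = 0.0119923
  k=2: C(7,2)·0.626^2·0.374^5 = 0.0602180
  k=3: C(7,3)·0.626^3·0.374^4 = 0.1679877
  k=4: C(7,4)·0.626^4·0.374^3 = 0.2811773
Total = 0.5223987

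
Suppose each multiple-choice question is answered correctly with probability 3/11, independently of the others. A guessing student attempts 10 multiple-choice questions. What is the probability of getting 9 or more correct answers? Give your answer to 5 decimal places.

X ~ Binomial(10, 0.272727); P(X ≥ 9) = Σ C(10,k) p^k (1−p)^(10−k) over k:
  k=9: C(10,9)·0.272727^9·0.727273^1 = 0.0000607
  k=10: C(10,10)·0.272727^10·0.727273^0 = 0.0000023
Total = 0.0000630

0.00006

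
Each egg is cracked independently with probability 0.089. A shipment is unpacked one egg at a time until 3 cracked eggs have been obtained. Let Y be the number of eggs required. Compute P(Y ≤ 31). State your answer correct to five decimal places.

Finishing within 31 eggs ⇔ at least 3 successes in the first 31. With X ~ Binomial(31, 0.089), P(Y ≤ 31) = 1 − P(X ≤ 2).
  k=0: C(31,0)·0.089^0·0.911^31 = 0.0555993
  k=1: C(31,1)·0.089^1·0.911^30 = 0.1683848
  k=2: C(31,2)·0.089^2·0.911^29 = 0.2467550
1 − 0.4707392 = 0.5292608

0.52926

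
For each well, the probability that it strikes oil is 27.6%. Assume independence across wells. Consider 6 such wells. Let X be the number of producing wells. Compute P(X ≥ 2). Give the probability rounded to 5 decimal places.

0.52655

X ~ Binomial(6, 0.276); P(X ≥ 2) = Σ C(6,k) p^k (1−p)^(6−k) over k:
  k=2: C(6,2)·0.276^2·0.724^4 = 0.3139523
  k=3: C(6,3)·0.276^3·0.724^3 = 0.1595780
  k=4: C(6,4)·0.276^4·0.724^2 = 0.0456252
  k=5: C(6,5)·0.276^5·0.724^1 = 0.0069572
  k=6: C(6,6)·0.276^6·0.724^0 = 0.0004420
Total = 0.5265547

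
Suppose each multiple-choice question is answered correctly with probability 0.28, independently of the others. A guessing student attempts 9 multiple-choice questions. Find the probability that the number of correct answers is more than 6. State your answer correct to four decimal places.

0.0028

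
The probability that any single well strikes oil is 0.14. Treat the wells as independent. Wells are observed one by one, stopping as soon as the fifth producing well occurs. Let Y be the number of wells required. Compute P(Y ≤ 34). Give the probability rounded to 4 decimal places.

0.5270

Finishing within 34 wells ⇔ at least 5 successes in the first 34. With X ~ Binomial(34, 0.14), P(Y ≤ 34) = 1 − P(X ≤ 4).
  k=0: C(34,0)·0.14^0·0.86^34 = 0.005929
  k=1: C(34,1)·0.14^1·0.86^33 = 0.032814
  k=2: C(34,2)·0.14^2·0.86^32 = 0.088139
  k=3: C(34,3)·0.14^3·0.86^31 = 0.153048
  k=4: C(34,4)·0.14^4·0.86^30 = 0.193090
1 − 0.473019 = 0.526981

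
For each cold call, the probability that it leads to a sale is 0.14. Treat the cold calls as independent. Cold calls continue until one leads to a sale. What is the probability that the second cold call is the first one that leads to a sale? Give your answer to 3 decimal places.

Geometric (trials to first success), p = 0.14.
P(Y = 2) = (1−p)^1 · p = 0.86 · 0.14 = 0.12040

0.120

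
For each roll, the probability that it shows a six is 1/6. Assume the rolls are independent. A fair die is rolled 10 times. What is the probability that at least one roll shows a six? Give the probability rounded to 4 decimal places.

0.8385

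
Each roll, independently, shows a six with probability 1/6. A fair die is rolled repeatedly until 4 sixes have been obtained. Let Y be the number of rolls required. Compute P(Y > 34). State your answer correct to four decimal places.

0.1587

Needing more than 34 rolls ⇔ fewer than 4 successes in the first 34. With X ~ Binomial(34, 0.166667), P(Y > 34) = P(X ≤ 3).
  k=0: C(34,0)·0.166667^0·0.833333^34 = 0.002032
  k=1: C(34,1)·0.166667^1·0.833333^33 = 0.013815
  k=2: C(34,2)·0.166667^2·0.833333^32 = 0.045589
  k=3: C(34,3)·0.166667^3·0.833333^31 = 0.097257
P(X ≤ 3) = 0.158692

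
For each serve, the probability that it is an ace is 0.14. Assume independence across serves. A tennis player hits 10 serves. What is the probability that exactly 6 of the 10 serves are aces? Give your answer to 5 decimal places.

X ~ Binomial(n=10, p=0.14).
P(X=6) = C(10,6) · p^6 · (1−p)^4
= 210 · 7.5295e-06 · 0.54701 = 0.0008649

0.00086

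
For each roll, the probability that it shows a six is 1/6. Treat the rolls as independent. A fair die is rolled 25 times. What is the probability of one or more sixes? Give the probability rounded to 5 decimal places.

P(at least one) = 1 − P(none) = 1 − (1 − 0.166667)^25
= 1 − 0.0104826 = 0.9895174

0.98952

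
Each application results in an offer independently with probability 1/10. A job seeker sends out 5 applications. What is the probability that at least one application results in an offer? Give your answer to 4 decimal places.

0.4095

P(at least one) = 1 − P(none) = 1 − (1 − 0.10)^5
= 1 − 0.590490 = 0.409510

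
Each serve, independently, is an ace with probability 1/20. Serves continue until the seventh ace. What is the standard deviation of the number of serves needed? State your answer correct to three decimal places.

Y = total serves until the seventh success; negative binomial with r=7, p=0.05.
SD(Y) = √[r(1−p)/p²] = √(2660.00000) = 51.57519

51.575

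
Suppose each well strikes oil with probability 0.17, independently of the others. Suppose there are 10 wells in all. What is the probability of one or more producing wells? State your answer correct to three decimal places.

0.845

P(at least one) = 1 − P(none) = 1 − (1 − 0.17)^10
= 1 − 0.15516 = 0.84484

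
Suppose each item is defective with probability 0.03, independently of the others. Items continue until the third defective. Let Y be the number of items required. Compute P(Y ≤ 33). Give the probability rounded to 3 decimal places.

Finishing within 33 items ⇔ at least 3 successes in the first 33. With X ~ Binomial(33, 0.03), P(Y ≤ 33) = 1 − P(X ≤ 2).
  k=0: C(33,0)·0.03^0·0.97^33 = 0.36599
  k=1: C(33,1)·0.03^1·0.97^32 = 0.37353
  k=2: C(33,2)·0.03^2·0.97^31 = 0.18484
1 − 0.92436 = 0.07564

0.076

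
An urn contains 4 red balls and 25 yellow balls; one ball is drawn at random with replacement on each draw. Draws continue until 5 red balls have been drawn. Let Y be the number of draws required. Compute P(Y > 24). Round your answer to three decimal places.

Needing more than 24 draws ⇔ fewer than 5 successes in the first 24. With X ~ Binomial(24, 0.137931), P(Y > 24) = P(X ≤ 4).
  k=0: C(24,0)·0.137931^0·0.862069^24 = 0.02838
  k=1: C(24,1)·0.137931^1·0.862069^23 = 0.10898
  k=2: C(24,2)·0.137931^2·0.862069^22 = 0.20052
  k=3: C(24,3)·0.137931^3·0.862069^21 = 0.23528
  k=4: C(24,4)·0.137931^4·0.862069^20 = 0.19763
P(X ≤ 4) = 0.77079

0.771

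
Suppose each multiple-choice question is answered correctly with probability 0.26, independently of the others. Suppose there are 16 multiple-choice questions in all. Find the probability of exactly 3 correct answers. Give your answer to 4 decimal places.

0.1964

X ~ Binomial(n=16, p=0.26).
P(X=3) = C(16,3) · p^3 · (1−p)^13
= 560 · 0.017576 · 0.019953 = 0.196390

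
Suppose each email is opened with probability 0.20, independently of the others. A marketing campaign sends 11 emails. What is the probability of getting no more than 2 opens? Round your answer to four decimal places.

0.6174

X ~ Binomial(11, 0.20); P(X ≤ 2) = Σ C(11,k) p^k (1−p)^(11−k) over k:
  k=0: C(11,0)·0.20^0·0.80^11 = 0.085899
  k=1: C(11,1)·0.20^1·0.80^10 = 0.236223
  k=2: C(11,2)·0.20^2·0.80^9 = 0.295279
Total = 0.617402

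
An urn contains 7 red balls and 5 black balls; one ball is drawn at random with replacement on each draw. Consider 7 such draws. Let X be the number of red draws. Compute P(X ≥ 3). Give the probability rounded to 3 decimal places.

0.887

X ~ Binomial(7, 0.583333); P(X ≥ 3) = Σ C(7,k) p^k (1−p)^(7−k) over k:
  k=3: C(7,3)·0.583333^3·0.416667^4 = 0.20940
  k=4: C(7,4)·0.583333^4·0.416667^3 = 0.29316
  k=5: C(7,5)·0.583333^5·0.416667^2 = 0.24625
  k=6: C(7,6)·0.583333^6·0.416667^1 = 0.11492
  k=7: C(7,7)·0.583333^7·0.416667^0 = 0.02298
Total = 0.88671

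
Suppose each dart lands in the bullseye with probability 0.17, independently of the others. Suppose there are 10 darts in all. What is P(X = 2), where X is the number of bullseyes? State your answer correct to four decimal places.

X ~ Binomial(n=10, p=0.17).
P(X=2) = C(10,2) · p^2 · (1−p)^8
= 45 · 0.0289 · 0.22523 = 0.292911

0.2929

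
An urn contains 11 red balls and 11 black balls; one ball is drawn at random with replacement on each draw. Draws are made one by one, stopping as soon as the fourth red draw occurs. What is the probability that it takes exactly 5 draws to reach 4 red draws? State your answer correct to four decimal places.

0.1250

Y = trial on which the fourth success occurs; negative binomial, r=4, p=0.50.
P(Y=5) = C(4,3) · p^4 · (1−p)^1
= 4 · 0.0625 · 0.5 = 0.125000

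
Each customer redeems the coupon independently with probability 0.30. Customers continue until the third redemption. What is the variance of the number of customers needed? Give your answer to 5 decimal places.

23.33333

Y = total customers until the third success; negative binomial with r=3, p=0.30.
Var(Y) = r(1−p)/p² = 3·0.70 / 0.30² = 23.3333333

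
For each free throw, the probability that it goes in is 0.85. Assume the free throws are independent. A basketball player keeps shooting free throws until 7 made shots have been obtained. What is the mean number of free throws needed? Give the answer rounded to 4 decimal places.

8.2353

Y = total free throws until the seventh success; negative binomial with r=7, p=0.85.
E[Y] = r / p = 7 / 0.85 = 8.235294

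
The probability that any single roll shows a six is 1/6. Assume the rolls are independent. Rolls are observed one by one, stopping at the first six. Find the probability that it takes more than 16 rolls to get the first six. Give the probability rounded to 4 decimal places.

Y = number of rolls to the first success; geometric, p = 0.166667.
P(Y > 16) = P(first 16 all fail) = (1−p)^16 = 0.054088

0.0541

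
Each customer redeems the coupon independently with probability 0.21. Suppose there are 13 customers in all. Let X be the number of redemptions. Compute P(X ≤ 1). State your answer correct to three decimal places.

X ~ Binomial(13, 0.21); P(X ≤ 1) = Σ C(13,k) p^k (1−p)^(13−k) over k:
  k=0: C(13,0)·0.21^0·0.79^13 = 0.04668
  k=1: C(13,1)·0.21^1·0.79^12 = 0.16132
Total = 0.20800

0.208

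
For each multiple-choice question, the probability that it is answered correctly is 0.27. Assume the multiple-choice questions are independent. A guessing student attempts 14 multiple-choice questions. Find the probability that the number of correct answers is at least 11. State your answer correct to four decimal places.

0.0001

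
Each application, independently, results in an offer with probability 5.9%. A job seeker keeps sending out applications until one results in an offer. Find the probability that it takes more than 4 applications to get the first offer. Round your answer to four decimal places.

Y = number of applications to the first success; geometric, p = 0.059.
P(Y > 4) = P(first 4 all fail) = (1−p)^4 = 0.784077

0.7841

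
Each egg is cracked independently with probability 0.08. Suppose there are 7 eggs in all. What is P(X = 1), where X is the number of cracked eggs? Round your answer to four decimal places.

X ~ Binomial(n=7, p=0.08).
P(X=1) = C(7,1) · p^1 · (1−p)^6
= 7 · 0.08 · 0.60636 = 0.339559

0.3396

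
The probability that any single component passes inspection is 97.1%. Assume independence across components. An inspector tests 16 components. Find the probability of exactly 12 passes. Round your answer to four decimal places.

0.0009

X ~ Binomial(n=16, p=0.971).
P(X=12) = C(16,12) · p^12 · (1−p)^4
= 1820 · 0.70247 · 7.0728e-07 = 0.000904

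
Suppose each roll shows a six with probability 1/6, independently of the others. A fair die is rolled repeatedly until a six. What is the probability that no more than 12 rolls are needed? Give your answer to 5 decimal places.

0.88784

Y = number of rolls to the first success; geometric, p = 0.166667.
P(Y ≤ 12) = 1 − (1−p)^12 = 1 − 0.1121567 = 0.8878433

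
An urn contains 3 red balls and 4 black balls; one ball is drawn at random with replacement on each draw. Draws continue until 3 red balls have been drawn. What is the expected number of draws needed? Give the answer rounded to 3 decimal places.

7.000

Y = total draws until the third success; negative binomial with r=3, p=0.428571.
E[Y] = r / p = 3 / 0.428571 = 7.00000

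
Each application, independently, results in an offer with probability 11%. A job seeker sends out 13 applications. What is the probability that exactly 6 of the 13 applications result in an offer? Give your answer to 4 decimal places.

0.0013

X ~ Binomial(n=13, p=0.11).
P(X=6) = C(13,6) · p^6 · (1−p)^7
= 1716 · 1.7716e-06 · 0.44231 = 0.001345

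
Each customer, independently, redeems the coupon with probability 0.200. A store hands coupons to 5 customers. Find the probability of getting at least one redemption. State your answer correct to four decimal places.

0.6723

P(at least one) = 1 − P(none) = 1 − (1 − 0.20)^5
= 1 − 0.327680 = 0.672320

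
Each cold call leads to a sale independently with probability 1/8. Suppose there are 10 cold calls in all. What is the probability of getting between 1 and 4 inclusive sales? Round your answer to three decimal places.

X ~ Binomial(10, 0.125); P(1 ≤ X ≤ 4) = Σ C(10,k) p^k (1−p)^(10−k) over k:
  k=1: C(10,1)·0.125^1·0.875^9 = 0.37582
  k=2: C(10,2)·0.125^2·0.875^8 = 0.24160
  k=3: C(10,3)·0.125^3·0.875^7 = 0.09204
  k=4: C(10,4)·0.125^4·0.875^6 = 0.02301
Total = 0.73247

0.732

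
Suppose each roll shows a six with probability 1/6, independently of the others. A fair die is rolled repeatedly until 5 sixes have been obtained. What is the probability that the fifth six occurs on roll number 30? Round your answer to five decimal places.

Y = trial on which the fifth success occurs; negative binomial, r=5, p=0.166667.
P(Y=30) = C(29,4) · p^5 · (1−p)^25
= 23751 · 0.0001286 · 0.010483 = 0.0320180

0.03202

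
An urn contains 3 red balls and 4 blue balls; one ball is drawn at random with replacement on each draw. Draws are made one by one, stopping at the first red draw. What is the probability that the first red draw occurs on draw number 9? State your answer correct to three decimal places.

Geometric (trials to first success), p = 0.428571.
P(Y = 9) = (1−p)^8 · p = 0.011368 · 0.428571 = 0.00487

0.005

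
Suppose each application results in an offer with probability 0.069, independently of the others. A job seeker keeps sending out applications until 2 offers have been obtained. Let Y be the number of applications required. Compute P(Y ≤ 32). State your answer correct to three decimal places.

0.658

Finishing within 32 applications ⇔ at least 2 successes in the first 32. With X ~ Binomial(32, 0.069), P(Y ≤ 32) = 1 − P(X ≤ 1).
  k=0: C(32,0)·0.069^0·0.931^32 = 0.10148
  k=1: C(32,1)·0.069^1·0.931^31 = 0.24068
1 − 0.34216 = 0.65784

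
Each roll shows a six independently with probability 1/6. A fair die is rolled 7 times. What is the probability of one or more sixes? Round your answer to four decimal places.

P(at least one) = 1 − P(none) = 1 − (1 − 0.166667)^7
= 1 − 0.279082 = 0.720918

0.7209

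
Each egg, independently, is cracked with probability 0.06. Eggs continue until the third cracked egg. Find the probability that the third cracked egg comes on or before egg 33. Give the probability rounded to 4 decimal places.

0.3177

Finishing within 33 eggs ⇔ at least 3 successes in the first 33. With X ~ Binomial(33, 0.06), P(Y ≤ 33) = 1 − P(X ≤ 2).
  k=0: C(33,0)·0.06^0·0.94^33 = 0.129783
  k=1: C(33,1)·0.06^1·0.94^32 = 0.273374
  k=2: C(33,2)·0.06^2·0.94^31 = 0.279190
1 − 0.682347 = 0.317653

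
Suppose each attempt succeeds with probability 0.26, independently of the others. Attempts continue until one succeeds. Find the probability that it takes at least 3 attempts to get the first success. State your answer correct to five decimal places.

Y = number of attempts to the first success; geometric, p = 0.26.
P(Y > 2) = P(first 2 all fail) = (1−p)^2 = 0.5476000

0.54760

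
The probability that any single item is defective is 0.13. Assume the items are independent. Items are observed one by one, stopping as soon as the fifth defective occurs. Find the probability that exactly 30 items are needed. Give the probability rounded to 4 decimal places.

Y = trial on which the fifth success occurs; negative binomial, r=5, p=0.13.
P(Y=30) = C(29,4) · p^5 · (1−p)^25
= 23751 · 3.7129e-05 · 0.03076 = 0.027126

0.0271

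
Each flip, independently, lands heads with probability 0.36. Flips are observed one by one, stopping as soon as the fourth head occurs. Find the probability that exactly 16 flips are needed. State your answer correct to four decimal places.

0.0361

Y = trial on which the fourth success occurs; negative binomial, r=4, p=0.36.
P(Y=16) = C(15,3) · p^4 · (1−p)^12
= 455 · 0.016796 · 0.0047224 = 0.036090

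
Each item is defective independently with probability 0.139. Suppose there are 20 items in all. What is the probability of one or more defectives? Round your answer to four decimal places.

P(at least one) = 1 − P(none) = 1 − (1 − 0.139)^20
= 1 − 0.050126 = 0.949874

0.9499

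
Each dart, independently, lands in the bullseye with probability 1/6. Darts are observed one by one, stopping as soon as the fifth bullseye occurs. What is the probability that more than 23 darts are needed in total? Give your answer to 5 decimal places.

0.66502

Needing more than 23 darts ⇔ fewer than 5 successes in the first 23. With X ~ Binomial(23, 0.166667), P(Y > 23) = P(X ≤ 4).
  k=0: C(23,0)·0.166667^0·0.833333^23 = 0.0150949
  k=1: C(23,1)·0.166667^1·0.833333^22 = 0.0694367
  k=2: C(23,2)·0.166667^2·0.833333^21 = 0.1527608
  k=3: C(23,3)·0.166667^3·0.833333^20 = 0.2138651
  k=4: C(23,4)·0.166667^4·0.833333^19 = 0.2138651
P(X ≤ 4) = 0.6650226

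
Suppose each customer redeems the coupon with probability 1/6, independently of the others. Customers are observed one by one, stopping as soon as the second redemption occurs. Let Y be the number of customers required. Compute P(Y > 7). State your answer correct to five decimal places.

Needing more than 7 customers ⇔ fewer than 2 successes in the first 7. With X ~ Binomial(7, 0.166667), P(Y > 7) = P(X ≤ 1).
  k=0: C(7,0)·0.166667^0·0.833333^7 = 0.2790816
  k=1: C(7,1)·0.166667^1·0.833333^6 = 0.3907143
P(X ≤ 1) = 0.6697960

0.66980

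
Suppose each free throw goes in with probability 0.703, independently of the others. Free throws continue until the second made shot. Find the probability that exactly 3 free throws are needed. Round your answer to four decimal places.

0.2936

Y = trial on which the second success occurs; negative binomial, r=2, p=0.703.
P(Y=3) = C(2,1) · p^2 · (1−p)^1
= 2 · 0.49421 · 0.297 = 0.293560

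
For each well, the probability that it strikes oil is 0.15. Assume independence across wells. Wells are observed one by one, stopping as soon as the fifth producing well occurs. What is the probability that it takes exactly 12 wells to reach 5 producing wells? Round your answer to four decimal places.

Y = trial on which the fifth success occurs; negative binomial, r=5, p=0.15.
P(Y=12) = C(11,4) · p^5 · (1−p)^7
= 330 · 7.5937e-05 · 0.32058 = 0.008033

0.0080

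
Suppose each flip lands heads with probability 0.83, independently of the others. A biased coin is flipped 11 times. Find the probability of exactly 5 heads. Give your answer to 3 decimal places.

0.004

X ~ Binomial(n=11, p=0.83).
P(X=5) = C(11,5) · p^5 · (1−p)^6
= 462 · 0.3939 · 2.4138e-05 = 0.00439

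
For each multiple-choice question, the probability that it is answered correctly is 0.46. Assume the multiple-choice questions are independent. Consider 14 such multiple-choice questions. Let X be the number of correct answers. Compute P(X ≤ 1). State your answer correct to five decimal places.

0.00232

X ~ Binomial(14, 0.46); P(X ≤ 1) = Σ C(14,k) p^k (1−p)^(14−k) over k:
  k=0: C(14,0)·0.46^0·0.54^14 = 0.0001793
  k=1: C(14,1)·0.46^1·0.54^13 = 0.0021380
Total = 0.0023173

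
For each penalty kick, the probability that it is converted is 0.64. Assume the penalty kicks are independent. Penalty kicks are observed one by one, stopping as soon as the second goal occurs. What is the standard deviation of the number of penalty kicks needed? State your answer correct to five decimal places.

1.32583

Y = total penalty kicks until the second success; negative binomial with r=2, p=0.64.
SD(Y) = √[r(1−p)/p²] = √(1.7578125) = 1.3258252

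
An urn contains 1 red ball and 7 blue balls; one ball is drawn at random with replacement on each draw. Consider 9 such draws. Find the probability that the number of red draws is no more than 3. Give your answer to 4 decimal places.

0.9817

X ~ Binomial(9, 0.125); P(X ≤ 3) = Σ C(9,k) p^k (1−p)^(9−k) over k:
  k=0: C(9,0)·0.125^0·0.875^9 = 0.300658
  k=1: C(9,1)·0.125^1·0.875^8 = 0.386560
  k=2: C(9,2)·0.125^2·0.875^7 = 0.220891
  k=3: C(9,3)·0.125^3·0.875^6 = 0.073630
Total = 0.981740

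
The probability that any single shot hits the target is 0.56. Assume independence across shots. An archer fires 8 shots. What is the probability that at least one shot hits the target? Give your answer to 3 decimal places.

0.999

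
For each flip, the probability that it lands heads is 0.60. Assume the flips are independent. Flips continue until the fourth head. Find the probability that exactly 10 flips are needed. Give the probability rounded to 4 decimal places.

Y = trial on which the fourth success occurs; negative binomial, r=4, p=0.60.
P(Y=10) = C(9,3) · p^4 · (1−p)^6
= 84 · 0.1296 · 0.004096 = 0.044591

0.0446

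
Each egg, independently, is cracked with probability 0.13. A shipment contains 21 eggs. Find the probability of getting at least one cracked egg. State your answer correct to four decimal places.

P(at least one) = 1 − P(none) = 1 − (1 − 0.13)^21
= 1 − 0.053691 = 0.946309

0.9463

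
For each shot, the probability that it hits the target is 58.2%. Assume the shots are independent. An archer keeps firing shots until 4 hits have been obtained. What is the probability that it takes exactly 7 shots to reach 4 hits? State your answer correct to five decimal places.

Y = trial on which the fourth success occurs; negative binomial, r=4, p=0.582.
P(Y=7) = C(6,3) · p^4 · (1−p)^3
= 20 · 0.11473 · 0.073035 = 0.1675910

0.16759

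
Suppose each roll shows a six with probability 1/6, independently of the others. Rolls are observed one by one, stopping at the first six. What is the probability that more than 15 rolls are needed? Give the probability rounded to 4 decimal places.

Y = number of rolls to the first success; geometric, p = 0.166667.
P(Y > 15) = P(first 15 all fail) = (1−p)^15 = 0.064905

0.0649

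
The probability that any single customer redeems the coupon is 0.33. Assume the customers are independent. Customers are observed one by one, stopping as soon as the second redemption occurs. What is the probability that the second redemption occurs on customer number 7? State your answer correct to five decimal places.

0.08822

Y = trial on which the second success occurs; negative binomial, r=2, p=0.33.
P(Y=7) = C(6,1) · p^2 · (1−p)^5
= 6 · 0.1089 · 0.13501 = 0.0882172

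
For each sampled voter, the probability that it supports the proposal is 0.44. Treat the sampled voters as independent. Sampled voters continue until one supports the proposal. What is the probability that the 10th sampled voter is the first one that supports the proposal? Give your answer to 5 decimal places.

Geometric (trials to first success), p = 0.44.
P(Y = 10) = (1−p)^9 · p = 0.0054162 · 0.44 = 0.0023831

0.00238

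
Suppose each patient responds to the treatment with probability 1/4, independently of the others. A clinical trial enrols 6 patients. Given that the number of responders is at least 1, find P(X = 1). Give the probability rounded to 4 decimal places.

X ~ Binomial(6, 0.25). Want P(X=1 | X≥1) = P(X=1) / P(X≥1).
P(X=1) = C(6,1)·0.25^1·0.75^5 = 0.355957
P(X≥1) = 1 − 0.177979 = 0.822021
Ratio = 0.355957 / 0.822021 = 0.433026

0.4330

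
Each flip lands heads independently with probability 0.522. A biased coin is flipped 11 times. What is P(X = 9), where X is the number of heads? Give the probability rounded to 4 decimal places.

0.0362

X ~ Binomial(n=11, p=0.522).
P(X=9) = C(11,9) · p^9 · (1−p)^2
= 55 · 0.0028776 · 0.22848 = 0.036162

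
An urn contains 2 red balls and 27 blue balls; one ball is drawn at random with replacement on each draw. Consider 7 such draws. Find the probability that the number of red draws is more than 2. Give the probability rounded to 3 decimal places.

0.009

X ~ Binomial(7, 0.068966); P(X ≥ 3) = Σ C(7,k) p^k (1−p)^(7−k) over k:
  k=3: C(7,3)·0.068966^3·0.931034^4 = 0.00863
  k=4: C(7,4)·0.068966^4·0.931034^3 = 0.00064
  k=5: C(7,5)·0.068966^5·0.931034^2 = 0.00003
  k=6: C(7,6)·0.068966^6·0.931034^1 = 0.00000
  k=7: C(7,7)·0.068966^7·0.931034^0 = 0.00000
Total = 0.00929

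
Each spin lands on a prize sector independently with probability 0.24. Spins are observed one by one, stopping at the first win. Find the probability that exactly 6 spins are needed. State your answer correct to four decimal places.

0.0609

Geometric (trials to first success), p = 0.24.
P(Y = 6) = (1−p)^5 · p = 0.25355 · 0.24 = 0.060853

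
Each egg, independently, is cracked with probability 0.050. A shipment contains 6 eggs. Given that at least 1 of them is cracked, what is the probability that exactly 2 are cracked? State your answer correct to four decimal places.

0.1153

X ~ Binomial(6, 0.05). Want P(X=2 | X≥1) = P(X=2) / P(X≥1).
P(X=2) = C(6,2)·0.05^2·0.95^4 = 0.030544
P(X≥1) = 1 − 0.735092 = 0.264908
Ratio = 0.030544 / 0.264908 = 0.115300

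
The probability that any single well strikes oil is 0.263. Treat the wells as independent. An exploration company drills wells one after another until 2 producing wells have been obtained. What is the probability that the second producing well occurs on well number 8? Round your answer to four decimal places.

0.0776

Y = trial on which the second success occurs; negative binomial, r=2, p=0.263.
P(Y=8) = C(7,1) · p^2 · (1−p)^6
= 7 · 0.069169 · 0.16025 = 0.077592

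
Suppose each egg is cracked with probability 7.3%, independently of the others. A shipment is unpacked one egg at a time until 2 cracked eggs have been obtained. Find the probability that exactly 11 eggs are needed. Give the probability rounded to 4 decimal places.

0.0269

Y = trial on which the second success occurs; negative binomial, r=2, p=0.073.
P(Y=11) = C(10,1) · p^2 · (1−p)^9
= 10 · 0.005329 · 0.5055 = 0.026938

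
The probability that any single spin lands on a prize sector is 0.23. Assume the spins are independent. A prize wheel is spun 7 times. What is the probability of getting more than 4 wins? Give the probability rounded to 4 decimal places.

0.0088

X ~ Binomial(7, 0.23); P(X ≥ 5) = Σ C(7,k) p^k (1−p)^(7−k) over k:
  k=5: C(7,5)·0.23^5·0.77^2 = 0.008014
  k=6: C(7,6)·0.23^6·0.77^1 = 0.000798
  k=7: C(7,7)·0.23^7·0.77^0 = 0.000034
Total = 0.008846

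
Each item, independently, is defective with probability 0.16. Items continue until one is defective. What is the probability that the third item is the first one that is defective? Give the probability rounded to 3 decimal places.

Geometric (trials to first success), p = 0.16.
P(Y = 3) = (1−p)^2 · p = 0.7056 · 0.16 = 0.11290

0.113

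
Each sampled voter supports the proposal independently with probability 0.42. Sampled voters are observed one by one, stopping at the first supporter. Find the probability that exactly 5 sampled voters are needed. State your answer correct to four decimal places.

Geometric (trials to first success), p = 0.42.
P(Y = 5) = (1−p)^4 · p = 0.11316 · 0.42 = 0.047529

0.0475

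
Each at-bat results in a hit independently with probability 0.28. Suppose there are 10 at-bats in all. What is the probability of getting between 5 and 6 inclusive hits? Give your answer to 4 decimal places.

X ~ Binomial(10, 0.28); P(5 ≤ X ≤ 6) = Σ C(10,k) p^k (1−p)^(10−k) over k:
  k=5: C(10,5)·0.28^5·0.72^5 = 0.083918
  k=6: C(10,6)·0.28^6·0.72^4 = 0.027196
Total = 0.111113

0.1111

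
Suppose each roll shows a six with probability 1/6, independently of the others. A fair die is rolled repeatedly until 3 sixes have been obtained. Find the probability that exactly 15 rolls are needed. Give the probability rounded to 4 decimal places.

Y = trial on which the third success occurs; negative binomial, r=3, p=0.166667.
P(Y=15) = C(14,2) · p^3 · (1−p)^12
= 91 · 0.0046296 · 0.11216 = 0.047251

0.0473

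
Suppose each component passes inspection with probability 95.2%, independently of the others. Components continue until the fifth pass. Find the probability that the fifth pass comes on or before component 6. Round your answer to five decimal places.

0.96963

Finishing within 6 components ⇔ at least 5 successes in the first 6. With X ~ Binomial(6, 0.952), P(Y ≤ 6) = 1 − P(X ≤ 4).
  k=0: C(6,0)·0.952^0·0.048^6 = 0.0000000
  k=1: C(6,1)·0.952^1·0.048^5 = 0.0000015
  k=2: C(6,2)·0.952^2·0.048^4 = 0.0000722
  k=3: C(6,3)·0.952^3·0.048^3 = 0.0019084
  k=4: C(6,4)·0.952^4·0.048^2 = 0.0283871
1 − 0.0303691 = 0.9696309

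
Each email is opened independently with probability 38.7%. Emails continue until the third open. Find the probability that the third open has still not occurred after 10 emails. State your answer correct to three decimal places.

0.189

Needing more than 10 emails ⇔ fewer than 3 successes in the first 10. With X ~ Binomial(10, 0.387), P(Y > 10) = P(X ≤ 2).
  k=0: C(10,0)·0.387^0·0.613^10 = 0.00749
  k=1: C(10,1)·0.387^1·0.613^9 = 0.04730
  k=2: C(10,2)·0.387^2·0.613^8 = 0.13437
P(X ≤ 2) = 0.18917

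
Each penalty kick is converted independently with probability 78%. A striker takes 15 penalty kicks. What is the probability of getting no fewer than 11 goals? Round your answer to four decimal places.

0.7805

X ~ Binomial(15, 0.78); P(X ≥ 11) = Σ C(15,k) p^k (1−p)^(15−k) over k:
  k=11: C(15,11)·0.78^11·0.22^4 = 0.207905
  k=12: C(15,12)·0.78^12·0.22^3 = 0.245705
  k=13: C(15,13)·0.78^13·0.22^2 = 0.201032
  k=14: C(15,14)·0.78^14·0.22^1 = 0.101821
  k=15: C(15,15)·0.78^15·0.22^0 = 0.024067
Total = 0.780530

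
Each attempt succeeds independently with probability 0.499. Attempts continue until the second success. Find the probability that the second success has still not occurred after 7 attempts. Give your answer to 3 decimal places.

0.063

Needing more than 7 attempts ⇔ fewer than 2 successes in the first 7. With X ~ Binomial(7, 0.499), P(Y > 7) = P(X ≤ 1).
  k=0: C(7,0)·0.499^0·0.501^7 = 0.00792
  k=1: C(7,1)·0.499^1·0.501^6 = 0.05524
P(X ≤ 1) = 0.06316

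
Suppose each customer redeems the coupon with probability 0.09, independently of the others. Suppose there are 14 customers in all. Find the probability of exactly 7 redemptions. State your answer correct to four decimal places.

X ~ Binomial(n=14, p=0.09).
P(X=7) = C(14,7) · p^7 · (1−p)^7
= 3432 · 4.783e-08 · 0.51676 = 0.000085

0.0001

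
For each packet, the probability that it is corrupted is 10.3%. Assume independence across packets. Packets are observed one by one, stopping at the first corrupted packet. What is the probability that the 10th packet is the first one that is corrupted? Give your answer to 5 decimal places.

Geometric (trials to first success), p = 0.103.
P(Y = 10) = (1−p)^9 · p = 0.37595 · 0.103 = 0.0387230

0.03872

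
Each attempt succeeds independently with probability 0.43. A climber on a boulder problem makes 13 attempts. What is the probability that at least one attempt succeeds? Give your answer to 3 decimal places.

P(at least one) = 1 − P(none) = 1 − (1 − 0.43)^13
= 1 − 0.00067 = 0.99933

0.999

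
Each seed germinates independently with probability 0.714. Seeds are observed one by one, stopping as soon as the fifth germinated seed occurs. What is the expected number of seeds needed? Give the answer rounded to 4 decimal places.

7.0028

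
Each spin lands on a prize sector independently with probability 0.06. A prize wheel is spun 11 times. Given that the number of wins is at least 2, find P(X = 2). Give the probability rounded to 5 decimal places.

X ~ Binomial(11, 0.06). Want P(X=2 | X≥2) = P(X=2) / P(X≥2).
P(X=2) = C(11,2)·0.06^2·0.94^9 = 0.1134530
P(X≥2) = 1 − 0.5062982 − 0.3554860 = 0.1382158
Ratio = 0.1134530 / 0.1382158 = 0.8208393

0.82084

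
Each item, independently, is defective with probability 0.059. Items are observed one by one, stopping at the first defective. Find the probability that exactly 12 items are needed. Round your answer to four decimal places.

0.0302

Geometric (trials to first success), p = 0.059.
P(Y = 12) = (1−p)^11 · p = 0.51225 · 0.059 = 0.030223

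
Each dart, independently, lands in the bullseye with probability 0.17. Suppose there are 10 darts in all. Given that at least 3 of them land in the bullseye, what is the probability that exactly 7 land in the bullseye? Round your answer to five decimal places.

X ~ Binomial(10, 0.17). Want P(X=7 | X≥3) = P(X=7) / P(X≥3).
P(X=7) = C(10,7)·0.17^7·0.83^3 = 0.0002816
P(X≥3) = 1 − 0.1551604 − 0.3177984 − 0.2929106 = 0.2341305
Ratio = 0.0002816 / 0.2341305 = 0.0012025

0.00120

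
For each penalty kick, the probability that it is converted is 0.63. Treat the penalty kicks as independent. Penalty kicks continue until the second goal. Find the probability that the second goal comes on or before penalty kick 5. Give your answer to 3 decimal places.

Finishing within 5 penalty kicks ⇔ at least 2 successes in the first 5. With X ~ Binomial(5, 0.63), P(Y ≤ 5) = 1 − P(X ≤ 1).
  k=0: C(5,0)·0.63^0·0.37^5 = 0.00693
  k=1: C(5,1)·0.63^1·0.37^4 = 0.05904
1 − 0.06597 = 0.93403

0.934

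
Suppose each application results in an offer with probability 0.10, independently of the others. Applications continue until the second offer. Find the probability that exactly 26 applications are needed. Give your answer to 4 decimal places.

0.0199

Y = trial on which the second success occurs; negative binomial, r=2, p=0.10.
P(Y=26) = C(25,1) · p^2 · (1−p)^24
= 25 · 0.01 · 0.079766 = 0.019942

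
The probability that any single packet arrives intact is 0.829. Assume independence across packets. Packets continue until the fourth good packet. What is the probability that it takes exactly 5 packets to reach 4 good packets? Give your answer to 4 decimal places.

Y = trial on which the fourth success occurs; negative binomial, r=4, p=0.829.
P(Y=5) = C(4,3) · p^4 · (1−p)^1
= 4 · 0.4723 · 0.171 = 0.323053

0.3231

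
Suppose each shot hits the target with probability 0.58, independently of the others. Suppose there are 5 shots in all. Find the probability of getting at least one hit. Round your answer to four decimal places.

P(at least one) = 1 − P(none) = 1 − (1 − 0.58)^5
= 1 − 0.013069 = 0.986931

0.9869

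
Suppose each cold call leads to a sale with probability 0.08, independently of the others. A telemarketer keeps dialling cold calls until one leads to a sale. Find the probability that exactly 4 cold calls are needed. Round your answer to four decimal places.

0.0623

Geometric (trials to first success), p = 0.08.
P(Y = 4) = (1−p)^3 · p = 0.77869 · 0.08 = 0.062295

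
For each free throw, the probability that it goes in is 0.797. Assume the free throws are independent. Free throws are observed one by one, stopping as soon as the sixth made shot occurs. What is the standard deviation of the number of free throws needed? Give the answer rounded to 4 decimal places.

1.3847

Y = total free throws until the sixth success; negative binomial with r=6, p=0.797.
SD(Y) = √[r(1−p)/p²] = √(1.917479) = 1.384731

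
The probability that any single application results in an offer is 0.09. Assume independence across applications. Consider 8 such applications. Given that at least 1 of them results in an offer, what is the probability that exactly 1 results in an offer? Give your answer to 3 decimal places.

0.702

X ~ Binomial(8, 0.09). Want P(X=1 | X≥1) = P(X=1) / P(X≥1).
P(X=1) = C(8,1)·0.09^1·0.91^7 = 0.37207
P(X≥1) = 1 − 0.47025 = 0.52975
Ratio = 0.37207 / 0.52975 = 0.70235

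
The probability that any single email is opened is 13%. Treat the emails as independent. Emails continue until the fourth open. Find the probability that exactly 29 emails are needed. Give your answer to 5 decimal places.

0.02878

Y = trial on which the fourth success occurs; negative binomial, r=4, p=0.13.
P(Y=29) = C(28,3) · p^4 · (1−p)^25
= 3276 · 0.00028561 · 0.03076 = 0.0287805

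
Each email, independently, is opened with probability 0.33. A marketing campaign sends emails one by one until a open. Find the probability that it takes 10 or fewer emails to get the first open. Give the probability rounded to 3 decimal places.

0.982

Y = number of emails to the first success; geometric, p = 0.33.
P(Y ≤ 10) = 1 − (1−p)^10 = 1 − 0.01823 = 0.98177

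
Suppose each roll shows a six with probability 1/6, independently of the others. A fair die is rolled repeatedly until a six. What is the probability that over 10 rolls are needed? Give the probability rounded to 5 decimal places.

0.16151

Y = number of rolls to the first success; geometric, p = 0.166667.
P(Y > 10) = P(first 10 all fail) = (1−p)^10 = 0.1615056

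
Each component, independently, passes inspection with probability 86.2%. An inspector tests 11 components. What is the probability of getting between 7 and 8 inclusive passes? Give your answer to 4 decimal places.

0.1745

X ~ Binomial(11, 0.862); P(7 ≤ X ≤ 8) = Σ C(11,k) p^k (1−p)^(11−k) over k:
  k=7: C(11,7)·0.862^7·0.138^4 = 0.042323
  k=8: C(11,8)·0.862^8·0.138^3 = 0.132184
Total = 0.174508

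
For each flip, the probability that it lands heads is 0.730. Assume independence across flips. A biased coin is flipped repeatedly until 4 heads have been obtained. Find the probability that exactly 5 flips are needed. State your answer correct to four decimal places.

0.3067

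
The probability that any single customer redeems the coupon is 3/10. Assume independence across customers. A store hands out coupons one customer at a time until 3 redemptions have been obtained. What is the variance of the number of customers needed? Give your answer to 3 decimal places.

Y = total customers until the third success; negative binomial with r=3, p=0.30.
Var(Y) = r(1−p)/p² = 3·0.70 / 0.30² = 23.33333

23.333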